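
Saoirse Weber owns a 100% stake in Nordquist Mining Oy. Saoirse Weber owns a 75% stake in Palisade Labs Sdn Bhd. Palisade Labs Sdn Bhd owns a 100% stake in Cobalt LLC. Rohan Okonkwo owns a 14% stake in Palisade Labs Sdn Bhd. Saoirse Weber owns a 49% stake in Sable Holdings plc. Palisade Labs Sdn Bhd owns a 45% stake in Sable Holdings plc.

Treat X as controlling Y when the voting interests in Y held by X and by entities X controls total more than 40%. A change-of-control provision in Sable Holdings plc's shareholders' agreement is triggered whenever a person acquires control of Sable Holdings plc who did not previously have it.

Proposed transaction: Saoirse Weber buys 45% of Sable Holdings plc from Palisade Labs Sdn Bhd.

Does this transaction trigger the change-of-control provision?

No

The purchase adds only to Saoirse's holdings (Palisade's stake shrinks), so Saoirse is the only person who could newly come to control Sable.
Saoirse holds 75% of Palisade, so Saoirse controls Palisade.
Palisade and Saoirse together hold 45% + 49% = 94% of Sable, so Saoirse controls Sable.
So Saoirse already controls Sable before the transaction.
After the purchase, Saoirse's direct stake in Sable rises to 49% + 45% = 94%, and Palisade's stake falls to 0%.
Saoirse controlled Sable already, so this is not a new person acquiring control; every other person's position is unchanged or reduced.
No new person acquires control, so the clause is not triggered.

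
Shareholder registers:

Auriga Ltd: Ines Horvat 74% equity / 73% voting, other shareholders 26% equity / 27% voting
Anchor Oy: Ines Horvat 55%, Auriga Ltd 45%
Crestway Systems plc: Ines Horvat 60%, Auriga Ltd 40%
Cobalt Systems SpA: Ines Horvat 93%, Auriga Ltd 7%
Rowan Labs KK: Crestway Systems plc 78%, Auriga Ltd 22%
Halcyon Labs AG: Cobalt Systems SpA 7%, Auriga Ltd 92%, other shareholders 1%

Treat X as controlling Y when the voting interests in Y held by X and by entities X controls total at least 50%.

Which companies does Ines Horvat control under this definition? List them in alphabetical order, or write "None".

Ines holds 73% of Auriga, so Ines controls Auriga.
Ines and Auriga together hold 55% + 45% = 100% of Anchor, so Ines controls Anchor.
Ines and Auriga together hold 60% + 40% = 100% of Crestway, so Ines controls Crestway.
Ines and Auriga together hold 93% + 7% = 100% of Cobalt, so Ines controls Cobalt.
Crestway and Auriga together hold 78% + 22% = 100% of Rowan, so Ines controls Rowan.
Cobalt and Auriga together hold 7% + 92% = 99% of Halcyon, so Ines controls Halcyon.

Anchor Oy, Auriga Ltd, Cobalt Systems SpA, Crestway Systems plc, Halcyon Labs AG, Rowan Labs KK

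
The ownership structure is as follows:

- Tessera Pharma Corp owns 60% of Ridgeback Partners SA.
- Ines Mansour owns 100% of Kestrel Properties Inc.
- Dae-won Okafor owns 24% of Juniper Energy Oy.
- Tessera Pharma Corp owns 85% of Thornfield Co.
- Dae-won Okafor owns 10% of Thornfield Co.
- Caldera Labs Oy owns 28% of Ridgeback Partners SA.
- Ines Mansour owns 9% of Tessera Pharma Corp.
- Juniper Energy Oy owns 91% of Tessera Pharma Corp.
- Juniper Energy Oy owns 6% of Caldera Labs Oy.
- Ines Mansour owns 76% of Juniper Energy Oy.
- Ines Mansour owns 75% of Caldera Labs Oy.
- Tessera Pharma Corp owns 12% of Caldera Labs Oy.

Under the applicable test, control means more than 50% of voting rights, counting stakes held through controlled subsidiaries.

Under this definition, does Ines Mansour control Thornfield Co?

Ines holds 76% of Juniper, so Ines controls Juniper.
Juniper and Ines together hold 91% + 9% = 100% of Tessera, so Ines controls Tessera.
Tessera holds 85% of Thornfield, so Ines controls Thornfield.

Yes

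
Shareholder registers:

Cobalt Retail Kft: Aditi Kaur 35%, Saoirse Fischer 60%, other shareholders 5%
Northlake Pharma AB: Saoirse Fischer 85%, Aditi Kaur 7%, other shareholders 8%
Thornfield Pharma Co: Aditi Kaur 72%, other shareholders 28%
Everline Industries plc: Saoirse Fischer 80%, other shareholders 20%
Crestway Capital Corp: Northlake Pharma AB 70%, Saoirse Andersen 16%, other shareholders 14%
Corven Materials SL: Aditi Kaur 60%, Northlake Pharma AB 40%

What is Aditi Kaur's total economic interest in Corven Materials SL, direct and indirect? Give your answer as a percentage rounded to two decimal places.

62.80%

Aditi reaches Corven along 2 paths.
Direct stake: 60% = 60%.
Via Northlake: 7% × 40% = 2.8%.
Total: 60% + 2.8% = 62.8%.
Rounded: 62.80%.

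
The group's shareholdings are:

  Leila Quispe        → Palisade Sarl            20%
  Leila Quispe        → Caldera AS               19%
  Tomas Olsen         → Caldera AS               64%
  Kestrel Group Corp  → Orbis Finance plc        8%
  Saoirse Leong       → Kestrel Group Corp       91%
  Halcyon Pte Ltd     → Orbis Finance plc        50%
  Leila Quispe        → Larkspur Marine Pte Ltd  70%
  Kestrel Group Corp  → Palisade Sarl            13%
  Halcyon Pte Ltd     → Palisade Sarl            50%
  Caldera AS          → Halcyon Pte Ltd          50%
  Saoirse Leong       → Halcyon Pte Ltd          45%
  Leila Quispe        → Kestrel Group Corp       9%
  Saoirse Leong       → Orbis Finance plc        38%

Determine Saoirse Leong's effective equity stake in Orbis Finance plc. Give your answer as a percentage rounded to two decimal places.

Saoirse reaches Orbis along 3 paths.
Via Kestrel: 91% × 8% = 7.28%.
Direct stake: 38% = 38%.
Via Halcyon: 45% × 50% = 22.5%.
Total: 7.28% + 38% + 22.5% = 67.78%.

67.78%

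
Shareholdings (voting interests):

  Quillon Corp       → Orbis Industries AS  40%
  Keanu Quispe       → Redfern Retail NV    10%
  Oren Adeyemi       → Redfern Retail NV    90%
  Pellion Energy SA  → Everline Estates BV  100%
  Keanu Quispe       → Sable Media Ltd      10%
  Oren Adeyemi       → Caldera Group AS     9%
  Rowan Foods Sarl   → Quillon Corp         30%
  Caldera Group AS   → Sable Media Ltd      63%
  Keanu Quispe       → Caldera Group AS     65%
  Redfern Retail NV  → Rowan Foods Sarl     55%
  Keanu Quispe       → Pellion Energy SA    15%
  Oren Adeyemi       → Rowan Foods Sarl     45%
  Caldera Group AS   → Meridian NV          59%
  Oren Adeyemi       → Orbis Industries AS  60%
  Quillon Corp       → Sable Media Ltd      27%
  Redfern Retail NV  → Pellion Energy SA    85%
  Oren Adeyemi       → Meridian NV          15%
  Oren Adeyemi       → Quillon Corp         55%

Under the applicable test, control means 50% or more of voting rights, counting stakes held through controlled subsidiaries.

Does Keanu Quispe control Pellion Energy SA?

Keanu holds 65% of Caldera, so Keanu controls Caldera.
Caldera and Keanu together hold 63% + 10% = 73% of Sable, so Keanu controls Sable.
Caldera holds 59% of Meridian, so Keanu controls Meridian.
In Pellion, Keanu's side holds only 15%, not ≥ 50%.
So Keanu does not control Pellion.

No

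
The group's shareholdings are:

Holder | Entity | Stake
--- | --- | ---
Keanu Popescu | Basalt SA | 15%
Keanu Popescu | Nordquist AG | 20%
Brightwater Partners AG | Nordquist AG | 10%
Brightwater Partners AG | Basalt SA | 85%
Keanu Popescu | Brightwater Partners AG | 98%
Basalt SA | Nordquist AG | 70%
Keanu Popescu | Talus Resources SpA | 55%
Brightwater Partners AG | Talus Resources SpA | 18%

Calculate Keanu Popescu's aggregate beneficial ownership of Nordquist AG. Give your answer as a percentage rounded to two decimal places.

98.61%

Keanu reaches Nordquist along 4 paths.
Via Brightwater → Basalt: 98% × 85% × 70% = 58.31%.
Via Basalt: 15% × 70% = 10.5%.
Direct stake: 20% = 20%.
Via Brightwater: 98% × 10% = 9.8%.
Total: 58.31% + 10.5% + 20% + 9.8% = 98.61%.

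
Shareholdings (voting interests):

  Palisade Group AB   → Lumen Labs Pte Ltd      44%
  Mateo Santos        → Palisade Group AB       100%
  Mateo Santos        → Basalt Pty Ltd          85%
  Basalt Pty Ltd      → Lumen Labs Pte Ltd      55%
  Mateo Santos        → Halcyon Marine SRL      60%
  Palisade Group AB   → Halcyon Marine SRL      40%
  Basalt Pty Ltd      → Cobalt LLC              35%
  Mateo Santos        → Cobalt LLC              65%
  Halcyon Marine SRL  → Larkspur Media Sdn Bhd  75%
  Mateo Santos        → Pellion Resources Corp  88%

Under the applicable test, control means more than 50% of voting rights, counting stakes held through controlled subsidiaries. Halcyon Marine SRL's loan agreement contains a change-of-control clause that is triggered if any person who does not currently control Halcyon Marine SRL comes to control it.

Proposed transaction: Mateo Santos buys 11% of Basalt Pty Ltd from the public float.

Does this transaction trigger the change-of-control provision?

No

The purchase changes only Mateo's holdings, so Mateo is the only person who could newly come to control Halcyon.
Mateo holds 100% of Palisade, so Mateo controls Palisade.
Palisade and Mateo together hold 40% + 60% = 100% of Halcyon, so Mateo controls Halcyon.
So Mateo already controls Halcyon before the transaction.
After the purchase, Mateo's direct stake in Basalt rises to 85% + 11% = 96%.
Mateo controlled Halcyon already, so this is not a new person acquiring control; every other person's position is unchanged or reduced.
No new person acquires control, so the clause is not triggered.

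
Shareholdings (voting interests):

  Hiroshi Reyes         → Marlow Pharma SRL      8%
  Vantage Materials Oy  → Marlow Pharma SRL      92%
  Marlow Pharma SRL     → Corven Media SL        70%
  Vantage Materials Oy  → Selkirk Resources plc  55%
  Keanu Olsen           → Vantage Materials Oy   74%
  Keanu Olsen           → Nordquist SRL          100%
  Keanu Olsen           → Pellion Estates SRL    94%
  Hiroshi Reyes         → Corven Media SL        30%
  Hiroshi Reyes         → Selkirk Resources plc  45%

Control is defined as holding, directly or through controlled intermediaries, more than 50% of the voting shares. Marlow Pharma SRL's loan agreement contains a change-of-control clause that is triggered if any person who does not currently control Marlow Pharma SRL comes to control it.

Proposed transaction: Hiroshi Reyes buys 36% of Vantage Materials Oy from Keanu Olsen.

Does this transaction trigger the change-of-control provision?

No

The purchase adds only to Hiroshi's holdings (Keanu's stake shrinks), so Hiroshi is the only person who could newly come to control Marlow.
Hiroshi's largest direct stake is 45% in Selkirk, which does not meet the threshold, so Hiroshi controls no company.
In Marlow, Hiroshi's side holds only 8%, not > 50%.
So before the transaction, Hiroshi does not control Marlow.
After the purchase, Hiroshi holds 36% of Vantage directly, and Keanu's stake falls to 38%.
Hiroshi's side now holds 36% of Vantage, not > 50%, so Hiroshi still does not control Vantage.
After the transaction, Hiroshi's side holds 8% of Marlow, not > 50%, so Hiroshi still does not control Marlow.
No new person acquires control, so the clause is not triggered.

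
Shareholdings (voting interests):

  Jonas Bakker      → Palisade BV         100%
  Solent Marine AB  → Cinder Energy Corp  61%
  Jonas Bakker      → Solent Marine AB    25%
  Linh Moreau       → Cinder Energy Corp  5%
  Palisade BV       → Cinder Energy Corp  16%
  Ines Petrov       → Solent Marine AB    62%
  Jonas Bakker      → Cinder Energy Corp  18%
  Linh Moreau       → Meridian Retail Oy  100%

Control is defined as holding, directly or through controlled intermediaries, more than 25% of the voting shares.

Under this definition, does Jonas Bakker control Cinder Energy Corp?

Jonas holds 100% of Palisade, so Jonas controls Palisade.
Palisade and Jonas together hold 16% + 18% = 34% of Cinder, so Jonas controls Cinder.

Yes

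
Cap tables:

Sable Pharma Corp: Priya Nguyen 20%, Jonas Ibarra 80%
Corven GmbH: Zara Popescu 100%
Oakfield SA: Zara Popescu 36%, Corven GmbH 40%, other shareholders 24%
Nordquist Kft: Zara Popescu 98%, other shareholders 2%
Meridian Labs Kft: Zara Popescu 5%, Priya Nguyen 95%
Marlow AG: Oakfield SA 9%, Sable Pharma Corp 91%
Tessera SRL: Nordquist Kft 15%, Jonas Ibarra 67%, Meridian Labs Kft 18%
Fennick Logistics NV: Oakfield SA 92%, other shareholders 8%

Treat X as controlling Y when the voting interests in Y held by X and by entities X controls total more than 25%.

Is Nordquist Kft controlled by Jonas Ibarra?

Jonas holds 80% of Sable, so Jonas controls Sable.
Sable holds 91% of Marlow, so Jonas controls Marlow.
Jonas holds 67% of Tessera, so Jonas controls Tessera.
Neither Jonas nor any entity Jonas controls holds any voting interest in Nordquist.
So Jonas does not control Nordquist.

No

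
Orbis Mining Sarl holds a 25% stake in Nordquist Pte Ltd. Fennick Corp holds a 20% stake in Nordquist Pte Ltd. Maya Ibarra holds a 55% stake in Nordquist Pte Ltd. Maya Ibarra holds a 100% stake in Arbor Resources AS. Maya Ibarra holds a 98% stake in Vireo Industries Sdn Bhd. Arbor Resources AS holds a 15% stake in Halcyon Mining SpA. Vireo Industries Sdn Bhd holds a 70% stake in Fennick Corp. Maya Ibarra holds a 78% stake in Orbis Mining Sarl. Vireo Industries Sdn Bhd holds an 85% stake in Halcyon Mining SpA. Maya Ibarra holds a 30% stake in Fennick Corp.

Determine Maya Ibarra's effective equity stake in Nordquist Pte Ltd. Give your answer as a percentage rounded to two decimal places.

Maya reaches Nordquist along 4 paths.
Via Fennick: 30% × 20% = 6%.
Via Vireo → Fennick: 98% × 70% × 20% = 13.72%.
Via Orbis: 78% × 25% = 19.5%.
Direct stake: 55% = 55%.
Total: 6% + 13.72% + 19.5% + 55% = 94.22%.

94.22%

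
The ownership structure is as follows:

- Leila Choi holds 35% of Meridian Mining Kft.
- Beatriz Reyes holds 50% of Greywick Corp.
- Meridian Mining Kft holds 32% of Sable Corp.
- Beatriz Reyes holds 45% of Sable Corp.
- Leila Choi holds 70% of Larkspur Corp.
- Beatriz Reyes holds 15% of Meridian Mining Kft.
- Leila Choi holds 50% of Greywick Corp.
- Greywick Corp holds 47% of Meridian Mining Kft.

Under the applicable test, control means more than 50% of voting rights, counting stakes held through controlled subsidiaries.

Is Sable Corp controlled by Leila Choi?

No

Leila holds 70% of Larkspur, so Leila controls Larkspur.
Neither Leila nor any entity Leila controls holds any voting interest in Sable.
So Leila does not control Sable.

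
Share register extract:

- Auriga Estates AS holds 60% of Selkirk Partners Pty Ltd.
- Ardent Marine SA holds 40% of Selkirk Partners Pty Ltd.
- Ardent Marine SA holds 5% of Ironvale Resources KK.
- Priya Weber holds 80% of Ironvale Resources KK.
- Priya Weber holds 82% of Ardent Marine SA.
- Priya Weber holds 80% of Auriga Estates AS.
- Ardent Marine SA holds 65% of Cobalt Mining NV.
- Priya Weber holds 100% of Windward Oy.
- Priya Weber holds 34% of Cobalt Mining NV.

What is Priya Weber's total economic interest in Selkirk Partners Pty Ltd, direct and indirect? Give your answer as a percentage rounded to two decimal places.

80.80%

Priya reaches Selkirk along 2 paths.
Via Auriga: 80% × 60% = 48%.
Via Ardent: 82% × 40% = 32.8%.
Total: 48% + 32.8% = 80.8%.
Rounded: 80.80%.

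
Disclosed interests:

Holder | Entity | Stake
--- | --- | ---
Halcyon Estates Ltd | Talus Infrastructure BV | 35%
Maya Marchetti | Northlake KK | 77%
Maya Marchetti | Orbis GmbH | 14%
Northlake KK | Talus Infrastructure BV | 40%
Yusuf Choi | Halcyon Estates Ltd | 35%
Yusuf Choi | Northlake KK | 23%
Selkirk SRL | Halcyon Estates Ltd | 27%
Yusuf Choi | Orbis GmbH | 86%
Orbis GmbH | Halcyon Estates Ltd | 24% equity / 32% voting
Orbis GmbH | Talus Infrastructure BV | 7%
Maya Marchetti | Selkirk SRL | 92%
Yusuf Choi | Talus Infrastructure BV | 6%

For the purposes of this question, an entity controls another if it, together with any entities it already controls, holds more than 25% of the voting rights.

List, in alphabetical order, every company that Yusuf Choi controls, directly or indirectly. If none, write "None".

Yusuf holds 86% of Orbis, so Yusuf controls Orbis.
Orbis and Yusuf together hold 32% + 35% = 67% of Halcyon, so Yusuf controls Halcyon.
Halcyon and Yusuf and Orbis together hold 35% + 6% + 7% = 48% of Talus, so Yusuf controls Talus.
No other company's threshold is met.

Halcyon Estates Ltd, Orbis GmbH, Talus Infrastructure BV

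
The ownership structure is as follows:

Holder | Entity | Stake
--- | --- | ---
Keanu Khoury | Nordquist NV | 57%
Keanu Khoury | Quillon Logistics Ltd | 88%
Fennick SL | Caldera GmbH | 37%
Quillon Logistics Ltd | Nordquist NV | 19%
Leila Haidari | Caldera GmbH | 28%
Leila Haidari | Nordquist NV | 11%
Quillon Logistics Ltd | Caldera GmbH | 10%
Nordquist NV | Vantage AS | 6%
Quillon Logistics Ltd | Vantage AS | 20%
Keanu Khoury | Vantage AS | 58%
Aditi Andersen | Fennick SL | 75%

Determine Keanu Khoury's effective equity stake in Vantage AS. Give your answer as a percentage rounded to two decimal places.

Keanu reaches Vantage along 4 paths.
Via Quillon: 88% × 20% = 17.6%.
Direct stake: 58% = 58%.
Via Quillon → Nordquist: 88% × 19% × 6% = 1.0032%.
Via Nordquist: 57% × 6% = 3.42%.
Total: 17.6% + 58% + 1.0032% + 3.42% = 80.0232%.
Rounded: 80.02%.

80.02%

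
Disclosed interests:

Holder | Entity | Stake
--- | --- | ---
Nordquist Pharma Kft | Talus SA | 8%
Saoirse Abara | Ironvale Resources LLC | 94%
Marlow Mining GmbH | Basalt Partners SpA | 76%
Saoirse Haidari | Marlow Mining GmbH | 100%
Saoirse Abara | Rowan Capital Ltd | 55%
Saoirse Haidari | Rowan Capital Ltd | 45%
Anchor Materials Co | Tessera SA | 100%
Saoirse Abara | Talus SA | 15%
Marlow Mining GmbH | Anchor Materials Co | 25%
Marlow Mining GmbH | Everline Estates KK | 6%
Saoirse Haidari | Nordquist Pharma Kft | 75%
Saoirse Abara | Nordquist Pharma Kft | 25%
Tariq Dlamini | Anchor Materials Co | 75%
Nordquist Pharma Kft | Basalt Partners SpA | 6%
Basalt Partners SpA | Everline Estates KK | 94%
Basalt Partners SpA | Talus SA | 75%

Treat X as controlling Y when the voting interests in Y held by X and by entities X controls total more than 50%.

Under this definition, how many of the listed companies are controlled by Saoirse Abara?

2

Saoirse Abara holds 55% of Rowan, so Saoirse Abara controls Rowan.
Saoirse Abara holds 94% of Ironvale, so Saoirse Abara controls Ironvale.
No other company's threshold is met.
Saoirse Abara controls 2 companies.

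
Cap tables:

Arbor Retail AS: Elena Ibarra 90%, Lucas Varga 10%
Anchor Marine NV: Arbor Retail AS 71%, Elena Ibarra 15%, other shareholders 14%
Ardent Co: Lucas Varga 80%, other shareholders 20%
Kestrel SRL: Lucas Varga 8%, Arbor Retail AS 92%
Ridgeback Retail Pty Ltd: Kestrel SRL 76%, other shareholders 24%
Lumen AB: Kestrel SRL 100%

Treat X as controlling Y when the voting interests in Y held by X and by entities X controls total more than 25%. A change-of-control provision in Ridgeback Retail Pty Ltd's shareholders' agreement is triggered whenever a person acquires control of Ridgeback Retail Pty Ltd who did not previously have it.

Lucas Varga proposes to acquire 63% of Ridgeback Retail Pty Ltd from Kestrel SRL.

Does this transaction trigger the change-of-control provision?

Yes

The purchase adds only to Lucas's holdings (Kestrel's stake shrinks), so Lucas is the only person who could newly come to control Ridgeback.
Lucas holds 80% of Ardent, so Lucas controls Ardent.
Neither Lucas nor any entity Lucas controls holds any voting interest in Ridgeback.
So before the transaction, Lucas does not control Ridgeback.
After the purchase, Lucas holds 63% of Ridgeback directly, and Kestrel's stake falls to 13%.
Lucas holds 63% of Ridgeback, so Lucas controls Ridgeback.
Lucas did not control Ridgeback before and does after, so the clause is triggered.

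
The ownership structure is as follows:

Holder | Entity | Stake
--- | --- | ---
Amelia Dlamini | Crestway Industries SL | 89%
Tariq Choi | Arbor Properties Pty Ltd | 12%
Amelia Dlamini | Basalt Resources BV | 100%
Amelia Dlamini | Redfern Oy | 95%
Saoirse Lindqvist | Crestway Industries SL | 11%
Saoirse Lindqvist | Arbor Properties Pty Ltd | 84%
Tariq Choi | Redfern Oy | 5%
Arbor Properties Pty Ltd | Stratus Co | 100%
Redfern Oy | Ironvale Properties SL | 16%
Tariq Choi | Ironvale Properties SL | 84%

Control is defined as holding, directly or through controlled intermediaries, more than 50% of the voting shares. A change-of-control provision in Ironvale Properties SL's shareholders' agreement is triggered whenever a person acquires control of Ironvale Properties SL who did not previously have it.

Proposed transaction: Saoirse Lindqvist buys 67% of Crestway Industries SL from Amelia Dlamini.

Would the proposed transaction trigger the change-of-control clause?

No

The purchase adds only to Saoirse's holdings (Amelia's stake shrinks), so Saoirse is the only person who could newly come to control Ironvale.
Saoirse holds 84% of Arbor, so Saoirse controls Arbor.
Arbor holds 100% of Stratus, so Saoirse controls Stratus.
Neither Saoirse nor any entity Saoirse controls holds any voting interest in Ironvale.
So before the transaction, Saoirse does not control Ironvale.
After the purchase, Saoirse's direct stake in Crestway rises to 11% + 67% = 78%, and Amelia's stake falls to 22%.
Saoirse holds 78% of Crestway, so Saoirse controls Crestway.
After the transaction, neither Saoirse nor any entity Saoirse controls holds a voting interest in Ironvale, so Saoirse still does not control it.
No new person acquires control, so the clause is not triggered.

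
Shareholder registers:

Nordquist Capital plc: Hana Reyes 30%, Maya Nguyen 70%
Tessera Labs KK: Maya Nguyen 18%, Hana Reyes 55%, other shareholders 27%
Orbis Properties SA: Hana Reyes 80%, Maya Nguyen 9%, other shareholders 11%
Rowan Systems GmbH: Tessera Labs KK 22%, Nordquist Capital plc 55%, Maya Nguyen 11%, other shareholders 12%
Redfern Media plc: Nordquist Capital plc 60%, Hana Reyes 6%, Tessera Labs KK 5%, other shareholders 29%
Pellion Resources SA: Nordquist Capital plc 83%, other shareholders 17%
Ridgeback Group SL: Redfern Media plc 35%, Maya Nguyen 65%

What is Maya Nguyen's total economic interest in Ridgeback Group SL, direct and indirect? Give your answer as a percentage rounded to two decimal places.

80.02%

Maya reaches Ridgeback along 3 paths.
Via Nordquist → Redfern: 70% × 60% × 35% = 14.7%.
Via Tessera → Redfern: 18% × 5% × 35% = 0.315%.
Direct stake: 65% = 65%.
Total: 14.7% + 0.315% + 65% = 80.015%.
Rounded: 80.02%.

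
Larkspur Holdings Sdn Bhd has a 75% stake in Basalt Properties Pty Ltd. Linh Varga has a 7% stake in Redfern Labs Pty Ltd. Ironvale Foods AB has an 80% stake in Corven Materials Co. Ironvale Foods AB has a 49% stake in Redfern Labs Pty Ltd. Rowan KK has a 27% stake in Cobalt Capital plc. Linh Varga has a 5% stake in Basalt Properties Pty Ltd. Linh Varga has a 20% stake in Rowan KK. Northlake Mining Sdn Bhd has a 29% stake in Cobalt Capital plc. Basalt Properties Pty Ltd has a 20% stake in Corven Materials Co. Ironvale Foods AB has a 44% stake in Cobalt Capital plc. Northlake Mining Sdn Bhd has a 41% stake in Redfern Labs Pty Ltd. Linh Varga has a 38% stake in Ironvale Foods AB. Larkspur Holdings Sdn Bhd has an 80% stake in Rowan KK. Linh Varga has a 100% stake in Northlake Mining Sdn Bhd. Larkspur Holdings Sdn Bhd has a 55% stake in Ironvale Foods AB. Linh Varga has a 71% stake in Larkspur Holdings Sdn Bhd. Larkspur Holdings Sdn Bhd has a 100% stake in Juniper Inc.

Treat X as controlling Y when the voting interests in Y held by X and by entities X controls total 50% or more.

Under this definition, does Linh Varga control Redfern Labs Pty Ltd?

Linh holds 71% of Larkspur, so Linh controls Larkspur.
Linh and Larkspur together hold 38% + 55% = 93% of Ironvale, so Linh controls Ironvale.
Linh holds 100% of Northlake, so Linh controls Northlake.
Ironvale and Northlake and Linh together hold 49% + 41% + 7% = 97% of Redfern, so Linh controls Redfern.

Yes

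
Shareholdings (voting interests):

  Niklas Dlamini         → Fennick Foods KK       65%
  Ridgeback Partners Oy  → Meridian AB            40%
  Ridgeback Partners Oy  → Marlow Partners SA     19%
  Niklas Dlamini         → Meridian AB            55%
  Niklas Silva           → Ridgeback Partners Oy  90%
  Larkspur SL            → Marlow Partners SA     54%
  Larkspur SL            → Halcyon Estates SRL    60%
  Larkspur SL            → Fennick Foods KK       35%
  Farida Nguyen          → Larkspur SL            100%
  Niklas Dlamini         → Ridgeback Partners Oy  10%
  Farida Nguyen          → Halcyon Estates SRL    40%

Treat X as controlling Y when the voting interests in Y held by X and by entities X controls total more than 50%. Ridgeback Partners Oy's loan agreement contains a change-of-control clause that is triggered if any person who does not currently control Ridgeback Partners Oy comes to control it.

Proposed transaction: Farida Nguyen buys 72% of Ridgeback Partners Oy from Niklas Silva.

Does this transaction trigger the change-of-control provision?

Yes

The purchase adds only to Farida's holdings (Niklas Silva's stake shrinks), so Farida is the only person who could newly come to control Ridgeback.
Farida holds 100% of Larkspur, so Farida controls Larkspur.
Larkspur and Farida together hold 60% + 40% = 100% of Halcyon, so Farida controls Halcyon.
Larkspur holds 54% of Marlow, so Farida controls Marlow.
Neither Farida nor any entity Farida controls holds any voting interest in Ridgeback.
So before the transaction, Farida does not control Ridgeback.
After the purchase, Farida holds 72% of Ridgeback directly, and Niklas Silva's stake falls to 18%.
Farida holds 72% of Ridgeback, so Farida controls Ridgeback.
Farida did not control Ridgeback before and does after, so the clause is triggered.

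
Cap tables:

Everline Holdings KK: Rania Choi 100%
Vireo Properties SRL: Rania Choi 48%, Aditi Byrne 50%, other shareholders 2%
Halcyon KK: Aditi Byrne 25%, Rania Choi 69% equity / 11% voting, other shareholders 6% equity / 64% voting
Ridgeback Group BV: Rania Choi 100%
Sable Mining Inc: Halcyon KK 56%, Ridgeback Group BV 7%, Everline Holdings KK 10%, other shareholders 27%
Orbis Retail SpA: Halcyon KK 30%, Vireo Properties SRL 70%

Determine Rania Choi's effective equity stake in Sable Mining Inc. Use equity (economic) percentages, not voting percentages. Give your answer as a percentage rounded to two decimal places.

Rania reaches Sable along 3 paths.
Via Halcyon: 69% × 56% = 38.64%.
Via Ridgeback: 100% × 7% = 7%.
Via Everline: 100% × 10% = 10%.
Total: 38.64% + 7% + 10% = 55.64%.

55.64%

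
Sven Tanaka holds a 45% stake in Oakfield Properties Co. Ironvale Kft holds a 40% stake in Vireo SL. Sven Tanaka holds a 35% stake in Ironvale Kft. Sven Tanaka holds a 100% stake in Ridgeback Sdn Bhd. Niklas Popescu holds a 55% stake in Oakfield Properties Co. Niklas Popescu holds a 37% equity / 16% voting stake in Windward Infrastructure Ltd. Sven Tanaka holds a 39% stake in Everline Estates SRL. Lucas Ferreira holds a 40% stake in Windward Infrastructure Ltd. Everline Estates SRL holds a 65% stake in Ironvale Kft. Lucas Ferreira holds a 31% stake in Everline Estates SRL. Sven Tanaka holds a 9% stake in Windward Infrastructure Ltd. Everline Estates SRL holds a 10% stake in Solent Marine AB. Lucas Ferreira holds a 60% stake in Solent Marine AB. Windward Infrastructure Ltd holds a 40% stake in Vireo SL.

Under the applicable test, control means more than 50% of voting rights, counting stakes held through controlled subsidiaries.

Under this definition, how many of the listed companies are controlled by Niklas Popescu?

Niklas holds 55% of Oakfield, so Niklas controls Oakfield.
No other company's threshold is met.
Niklas controls 1 company.

1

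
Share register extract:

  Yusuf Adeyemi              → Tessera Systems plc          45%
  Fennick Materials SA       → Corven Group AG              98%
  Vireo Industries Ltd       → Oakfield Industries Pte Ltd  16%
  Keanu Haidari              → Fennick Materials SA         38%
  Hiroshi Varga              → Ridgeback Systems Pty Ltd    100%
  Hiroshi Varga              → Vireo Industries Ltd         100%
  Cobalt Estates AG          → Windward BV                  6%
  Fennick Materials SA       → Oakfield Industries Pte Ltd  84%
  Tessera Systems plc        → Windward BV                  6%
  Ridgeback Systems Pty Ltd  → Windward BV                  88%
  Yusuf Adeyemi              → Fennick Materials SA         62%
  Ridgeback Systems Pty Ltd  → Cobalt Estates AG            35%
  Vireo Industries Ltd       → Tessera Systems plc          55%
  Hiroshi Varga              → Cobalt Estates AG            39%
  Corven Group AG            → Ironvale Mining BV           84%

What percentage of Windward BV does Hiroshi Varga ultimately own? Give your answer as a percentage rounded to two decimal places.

95.74%

Hiroshi reaches Windward along 4 paths.
Via Ridgeback → Cobalt: 100% × 35% × 6% = 2.1%.
Via Cobalt: 39% × 6% = 2.34%.
Via Ridgeback: 100% × 88% = 88%.
Via Vireo → Tessera: 100% × 55% × 6% = 3.3%.
Total: 2.1% + 2.34% + 88% + 3.3% = 95.74%.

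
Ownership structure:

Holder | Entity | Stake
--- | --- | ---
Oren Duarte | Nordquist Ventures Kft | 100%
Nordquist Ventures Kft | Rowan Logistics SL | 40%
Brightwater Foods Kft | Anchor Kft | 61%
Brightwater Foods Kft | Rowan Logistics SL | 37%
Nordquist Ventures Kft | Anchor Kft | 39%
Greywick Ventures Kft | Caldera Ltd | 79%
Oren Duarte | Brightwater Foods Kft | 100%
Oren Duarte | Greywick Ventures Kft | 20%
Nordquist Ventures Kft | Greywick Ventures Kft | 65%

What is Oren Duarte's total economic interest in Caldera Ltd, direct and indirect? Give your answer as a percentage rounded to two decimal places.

Oren reaches Caldera along 2 paths.
Via Greywick: 20% × 79% = 15.8%.
Via Nordquist → Greywick: 100% × 65% × 79% = 51.35%.
Total: 15.8% + 51.35% = 67.15%.

67.15%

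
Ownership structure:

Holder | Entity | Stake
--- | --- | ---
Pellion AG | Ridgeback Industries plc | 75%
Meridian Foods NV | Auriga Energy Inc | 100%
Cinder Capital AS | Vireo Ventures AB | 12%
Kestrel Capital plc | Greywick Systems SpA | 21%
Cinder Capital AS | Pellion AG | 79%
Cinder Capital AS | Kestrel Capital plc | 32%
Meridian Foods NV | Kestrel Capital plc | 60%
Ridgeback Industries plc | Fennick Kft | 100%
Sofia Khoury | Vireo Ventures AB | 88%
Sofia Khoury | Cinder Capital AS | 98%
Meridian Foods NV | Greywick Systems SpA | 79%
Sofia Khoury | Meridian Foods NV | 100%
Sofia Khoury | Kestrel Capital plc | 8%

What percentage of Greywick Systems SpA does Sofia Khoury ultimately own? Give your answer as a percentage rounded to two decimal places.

99.87%

Sofia reaches Greywick along 4 paths.
Via Meridian: 100% × 79% = 79%.
Via Cinder → Kestrel: 98% × 32% × 21% = 6.5856%.
Via Kestrel: 8% × 21% = 1.68%.
Via Meridian → Kestrel: 100% × 60% × 21% = 12.6%.
Total: 79% + 6.5856% + 1.68% + 12.6% = 99.8656%.
Rounded: 99.87%.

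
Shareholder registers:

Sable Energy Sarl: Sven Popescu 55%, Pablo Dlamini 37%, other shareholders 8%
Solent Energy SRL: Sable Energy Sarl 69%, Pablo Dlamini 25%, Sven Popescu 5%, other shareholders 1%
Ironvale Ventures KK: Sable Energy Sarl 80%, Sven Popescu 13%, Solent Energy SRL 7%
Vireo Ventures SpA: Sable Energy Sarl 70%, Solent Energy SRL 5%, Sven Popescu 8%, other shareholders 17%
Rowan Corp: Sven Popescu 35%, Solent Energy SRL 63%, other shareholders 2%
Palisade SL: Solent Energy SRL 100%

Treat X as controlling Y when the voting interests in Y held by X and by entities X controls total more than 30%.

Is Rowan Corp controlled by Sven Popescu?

Sven holds 55% of Sable, so Sven controls Sable.
Sable and Sven together hold 69% + 5% = 74% of Solent, so Sven controls Solent.
Sven and Solent together hold 35% + 63% = 98% of Rowan, so Sven controls Rowan.

Yes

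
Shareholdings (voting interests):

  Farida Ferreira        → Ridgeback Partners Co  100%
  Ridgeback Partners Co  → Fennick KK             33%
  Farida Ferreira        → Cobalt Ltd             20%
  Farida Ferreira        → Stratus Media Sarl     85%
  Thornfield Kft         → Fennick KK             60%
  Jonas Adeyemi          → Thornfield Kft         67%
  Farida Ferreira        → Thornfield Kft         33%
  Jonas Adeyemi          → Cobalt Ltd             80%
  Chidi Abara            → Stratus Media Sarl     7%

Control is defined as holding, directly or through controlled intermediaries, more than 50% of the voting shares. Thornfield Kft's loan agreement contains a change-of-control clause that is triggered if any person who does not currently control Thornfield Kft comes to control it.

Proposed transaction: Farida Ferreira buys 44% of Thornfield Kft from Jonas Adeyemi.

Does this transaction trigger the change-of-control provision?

Yes

The purchase adds only to Farida's holdings (Jonas's stake shrinks), so Farida is the only person who could newly come to control Thornfield.
Farida holds 85% of Stratus, so Farida controls Stratus.
Farida holds 100% of Ridgeback, so Farida controls Ridgeback.
In Thornfield, Farida's side holds only 33%, not > 50%.
So before the transaction, Farida does not control Thornfield.
After the purchase, Farida's direct stake in Thornfield rises to 33% + 44% = 77%, and Jonas's stake falls to 23%.
Farida holds 77% of Thornfield, so Farida controls Thornfield.
Farida did not control Thornfield before and does after, so the clause is triggered.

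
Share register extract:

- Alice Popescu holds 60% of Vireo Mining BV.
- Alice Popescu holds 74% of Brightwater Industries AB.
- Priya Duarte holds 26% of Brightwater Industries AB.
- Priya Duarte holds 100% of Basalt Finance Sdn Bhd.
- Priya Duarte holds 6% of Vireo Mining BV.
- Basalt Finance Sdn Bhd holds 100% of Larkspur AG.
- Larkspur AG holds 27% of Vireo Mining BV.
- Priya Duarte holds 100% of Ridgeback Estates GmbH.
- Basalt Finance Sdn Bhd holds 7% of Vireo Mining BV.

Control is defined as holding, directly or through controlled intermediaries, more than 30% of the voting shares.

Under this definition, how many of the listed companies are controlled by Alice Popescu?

2

Alice holds 60% of Vireo, so Alice controls Vireo.
Alice holds 74% of Brightwater, so Alice controls Brightwater.
No other company's threshold is met.
Alice controls 2 companies.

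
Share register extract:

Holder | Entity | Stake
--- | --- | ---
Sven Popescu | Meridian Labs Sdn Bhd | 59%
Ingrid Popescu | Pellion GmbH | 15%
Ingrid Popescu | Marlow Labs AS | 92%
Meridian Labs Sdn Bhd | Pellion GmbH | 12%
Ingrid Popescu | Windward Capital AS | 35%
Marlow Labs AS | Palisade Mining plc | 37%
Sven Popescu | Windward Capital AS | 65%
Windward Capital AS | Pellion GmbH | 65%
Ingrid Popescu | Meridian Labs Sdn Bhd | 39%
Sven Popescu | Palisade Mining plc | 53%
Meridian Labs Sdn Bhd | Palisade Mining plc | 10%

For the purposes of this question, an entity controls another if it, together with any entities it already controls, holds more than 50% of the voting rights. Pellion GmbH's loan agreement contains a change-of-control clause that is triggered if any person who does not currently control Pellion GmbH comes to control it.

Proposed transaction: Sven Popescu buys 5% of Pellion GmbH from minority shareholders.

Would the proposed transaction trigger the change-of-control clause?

No

The purchase changes only Sven's holdings, so Sven is the only person who could newly come to control Pellion.
Sven holds 65% of Windward, so Sven controls Windward.
Sven holds 59% of Meridian, so Sven controls Meridian.
Windward and Meridian together hold 65% + 12% = 77% of Pellion, so Sven controls Pellion.
So Sven already controls Pellion before the transaction.
After the purchase, Sven holds 5% of Pellion directly.
Sven controlled Pellion already, so this is not a new person acquiring control; every other person's position is unchanged or reduced.
No new person acquires control, so the clause is not triggered.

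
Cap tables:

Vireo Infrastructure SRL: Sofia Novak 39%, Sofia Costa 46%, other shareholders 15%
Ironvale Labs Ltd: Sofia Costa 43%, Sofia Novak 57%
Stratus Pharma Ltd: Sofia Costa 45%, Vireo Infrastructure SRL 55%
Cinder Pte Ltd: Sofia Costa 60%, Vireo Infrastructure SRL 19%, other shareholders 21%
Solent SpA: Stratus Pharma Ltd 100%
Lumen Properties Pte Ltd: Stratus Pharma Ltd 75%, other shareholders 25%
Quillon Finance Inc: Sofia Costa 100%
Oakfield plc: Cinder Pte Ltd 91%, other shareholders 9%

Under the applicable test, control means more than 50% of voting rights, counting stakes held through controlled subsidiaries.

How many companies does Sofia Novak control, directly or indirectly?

Sofia Novak holds 57% of Ironvale, so Sofia Novak controls Ironvale.
No other company's threshold is met.
Sofia Novak controls 1 company.

1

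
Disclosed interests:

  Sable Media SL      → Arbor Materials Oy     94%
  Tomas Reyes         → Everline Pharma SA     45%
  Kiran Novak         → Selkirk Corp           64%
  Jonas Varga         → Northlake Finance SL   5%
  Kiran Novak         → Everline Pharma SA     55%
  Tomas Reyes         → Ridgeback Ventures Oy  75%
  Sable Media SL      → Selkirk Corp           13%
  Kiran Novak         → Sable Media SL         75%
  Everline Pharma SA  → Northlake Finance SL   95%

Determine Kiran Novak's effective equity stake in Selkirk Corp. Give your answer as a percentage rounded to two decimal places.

Kiran reaches Selkirk along 2 paths.
Direct stake: 64% = 64%.
Via Sable: 75% × 13% = 9.75%.
Total: 64% + 9.75% = 73.75%.

73.75%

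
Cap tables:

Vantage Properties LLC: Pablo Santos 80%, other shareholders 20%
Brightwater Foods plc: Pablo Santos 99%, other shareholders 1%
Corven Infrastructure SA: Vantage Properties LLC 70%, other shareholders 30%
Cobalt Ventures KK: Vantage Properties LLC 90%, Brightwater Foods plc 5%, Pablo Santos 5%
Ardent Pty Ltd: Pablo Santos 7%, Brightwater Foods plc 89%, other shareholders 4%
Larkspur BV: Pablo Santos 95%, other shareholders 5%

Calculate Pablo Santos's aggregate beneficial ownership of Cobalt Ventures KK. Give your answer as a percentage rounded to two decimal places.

81.95%

Pablo reaches Cobalt along 3 paths.
Via Vantage: 80% × 90% = 72%.
Via Brightwater: 99% × 5% = 4.95%.
Direct stake: 5% = 5%.
Total: 72% + 4.95% + 5% = 81.95%.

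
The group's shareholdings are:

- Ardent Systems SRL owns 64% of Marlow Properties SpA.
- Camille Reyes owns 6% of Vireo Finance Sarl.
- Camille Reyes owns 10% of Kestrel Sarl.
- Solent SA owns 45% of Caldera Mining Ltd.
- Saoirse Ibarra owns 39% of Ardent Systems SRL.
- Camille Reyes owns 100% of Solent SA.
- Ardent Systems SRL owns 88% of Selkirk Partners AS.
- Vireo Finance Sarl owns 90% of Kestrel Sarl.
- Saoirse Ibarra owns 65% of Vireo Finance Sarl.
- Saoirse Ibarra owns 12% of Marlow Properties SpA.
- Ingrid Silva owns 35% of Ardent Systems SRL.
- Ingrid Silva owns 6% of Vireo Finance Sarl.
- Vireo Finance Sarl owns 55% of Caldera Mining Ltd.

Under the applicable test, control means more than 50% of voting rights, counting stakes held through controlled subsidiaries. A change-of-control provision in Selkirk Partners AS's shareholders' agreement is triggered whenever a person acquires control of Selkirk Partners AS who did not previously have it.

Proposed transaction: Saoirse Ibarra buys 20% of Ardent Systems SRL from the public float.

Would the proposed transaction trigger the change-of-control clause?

Yes

The purchase changes only Saoirse's holdings, so Saoirse is the only person who could newly come to control Selkirk.
Saoirse holds 65% of Vireo, so Saoirse controls Vireo.
Vireo holds 55% of Caldera, so Saoirse controls Caldera.
Vireo holds 90% of Kestrel, so Saoirse controls Kestrel.
Neither Saoirse nor any entity Saoirse controls holds any voting interest in Selkirk.
So before the transaction, Saoirse does not control Selkirk.
After the purchase, Saoirse's direct stake in Ardent rises to 39% + 20% = 59%.
Saoirse holds 59% of Ardent, so Saoirse controls Ardent.
Ardent holds 88% of Selkirk, so Saoirse controls Selkirk.
Saoirse did not control Selkirk before and does after, so the clause is triggered.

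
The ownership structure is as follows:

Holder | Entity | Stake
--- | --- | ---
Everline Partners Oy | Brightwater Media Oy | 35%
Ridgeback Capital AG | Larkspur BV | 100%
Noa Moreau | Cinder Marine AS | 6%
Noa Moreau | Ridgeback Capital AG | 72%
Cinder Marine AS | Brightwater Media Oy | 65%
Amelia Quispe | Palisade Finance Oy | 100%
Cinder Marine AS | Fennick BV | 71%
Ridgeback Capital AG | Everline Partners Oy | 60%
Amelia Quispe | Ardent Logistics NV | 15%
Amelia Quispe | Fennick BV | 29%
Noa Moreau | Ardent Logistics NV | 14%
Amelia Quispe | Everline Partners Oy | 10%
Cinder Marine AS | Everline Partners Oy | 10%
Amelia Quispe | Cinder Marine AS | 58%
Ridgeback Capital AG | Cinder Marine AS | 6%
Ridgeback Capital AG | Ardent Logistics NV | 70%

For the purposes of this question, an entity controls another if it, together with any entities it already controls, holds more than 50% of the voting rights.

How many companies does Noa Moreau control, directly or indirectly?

4

Noa holds 72% of Ridgeback, so Noa controls Ridgeback.
Ridgeback holds 60% of Everline, so Noa controls Everline.
Ridgeback and Noa together hold 70% + 14% = 84% of Ardent, so Noa controls Ardent.
Ridgeback holds 100% of Larkspur, so Noa controls Larkspur.
No other company's threshold is met.
Noa controls 4 companies.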